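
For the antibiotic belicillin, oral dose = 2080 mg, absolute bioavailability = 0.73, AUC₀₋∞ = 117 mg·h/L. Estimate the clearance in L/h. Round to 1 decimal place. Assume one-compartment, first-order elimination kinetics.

CL = F·Dose / AUC = 0.73 × 2080 / 117 = 12.98 L/h

13.0 L/h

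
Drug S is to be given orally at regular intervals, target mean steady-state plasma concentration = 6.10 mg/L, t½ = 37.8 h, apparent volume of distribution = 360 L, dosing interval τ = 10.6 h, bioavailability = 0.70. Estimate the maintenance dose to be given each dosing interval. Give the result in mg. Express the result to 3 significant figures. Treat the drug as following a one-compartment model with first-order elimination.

k = ln2 / t½ = 0.693147 / 37.8 = 0.01834 h⁻¹
CL = k × Vd = 0.01834 × 360 = 6.602 L/h
At steady state, F × (Dose/τ) = Css × CL.
Dose = Css × CL × τ / F = 6.10 × 6.602 × 10.6 / 0.70 = 609.8 mg

610 mg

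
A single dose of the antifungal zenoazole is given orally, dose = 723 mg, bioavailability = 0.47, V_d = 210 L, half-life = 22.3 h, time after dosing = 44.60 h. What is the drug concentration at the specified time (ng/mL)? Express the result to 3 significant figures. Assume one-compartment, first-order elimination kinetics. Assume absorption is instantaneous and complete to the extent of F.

405 ng/mL

Amount reaching circulation = F × Dose = 0.47 × 723.0 = 339.8 mg
C₀ = F·Dose / Vd = 339.8 / 210 = 1.618 mg/L
k = ln2 / t½ = 0.693147 / 22.3 = 0.03108 h⁻¹
t / t½ = 44.60 / 22.3 = 2 half-lives
C = C₀ × (1/2)^2 = 1.618 × 0.2500 = 0.4045 mg/L
Convert: 0.4045 mg/L × 1000 = 404.5 ng/mL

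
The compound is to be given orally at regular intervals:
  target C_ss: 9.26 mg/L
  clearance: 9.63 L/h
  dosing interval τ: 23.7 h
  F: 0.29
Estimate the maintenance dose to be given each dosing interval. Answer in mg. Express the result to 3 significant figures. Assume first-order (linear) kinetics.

At steady state, F × (Dose/τ) = Css × CL.
Dose = Css × CL × τ / F = 9.26 × 9.630 × 23.7 / 0.29 = 7288 mg

7290 mg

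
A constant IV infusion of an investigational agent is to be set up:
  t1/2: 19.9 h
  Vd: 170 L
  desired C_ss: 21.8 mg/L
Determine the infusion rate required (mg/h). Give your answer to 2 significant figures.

k = ln2 / t½ = 0.693147 / 19.9 = 0.03483 h⁻¹
CL = k × Vd = 0.03483 × 170 = 5.921 L/h
At steady state, infusion rate R₀ = Css × CL = 21.8 × 5.921 = 129.1 mg/h

130 mg/h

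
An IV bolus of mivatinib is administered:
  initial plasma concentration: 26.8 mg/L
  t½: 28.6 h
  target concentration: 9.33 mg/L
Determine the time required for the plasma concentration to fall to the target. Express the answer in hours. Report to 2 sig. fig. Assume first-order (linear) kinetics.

k = ln2 / t½ = 0.693147 / 28.6 = 0.02424 h⁻¹
t = ln(C₀ / C) / k = ln(26.80 / 9.33) / 0.02424
  = ln(2.872) / 0.02424 = 1.055 / 0.02424 = 43.52 h

44 h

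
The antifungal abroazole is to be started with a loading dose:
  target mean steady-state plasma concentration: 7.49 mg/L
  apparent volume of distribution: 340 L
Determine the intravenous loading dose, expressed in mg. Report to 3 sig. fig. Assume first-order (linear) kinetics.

LD = Css × Vd = 7.49 × 340 = 2547 mg

2550 mg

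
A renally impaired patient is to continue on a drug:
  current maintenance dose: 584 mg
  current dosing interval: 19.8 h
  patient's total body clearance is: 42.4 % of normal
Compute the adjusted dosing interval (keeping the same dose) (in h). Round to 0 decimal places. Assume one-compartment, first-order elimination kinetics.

47 h

To keep the same average steady-state level, dosing rate must scale with clearance.
CL ratio = 42.4 / 100 = 0.4240
New interval (same dose) = 19.8 / 0.4240 = 46.70 h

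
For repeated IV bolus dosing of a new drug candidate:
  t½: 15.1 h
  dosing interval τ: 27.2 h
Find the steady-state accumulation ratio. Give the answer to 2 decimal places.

k = ln2 / t½ = 0.693147 / 15.1 = 0.04590 h⁻¹
e^(−kτ) = e^(−0.04590 × 27.2) = 0.2869
Accumulation ratio R = 1 / (1 − e^(−kτ)) = 1 / (1 − 0.2869) = 1.402

1.40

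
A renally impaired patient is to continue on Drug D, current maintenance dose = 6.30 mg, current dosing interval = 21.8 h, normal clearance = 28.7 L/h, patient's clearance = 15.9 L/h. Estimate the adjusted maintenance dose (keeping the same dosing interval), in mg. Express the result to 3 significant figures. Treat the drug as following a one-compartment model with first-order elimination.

To keep the same average steady-state level, dosing rate must scale with clearance.
CL ratio = 15.9 / 28.7 = 0.5540
New dose (same interval) = 6.30 × 0.5540 = 3.490 mg

3.49 mg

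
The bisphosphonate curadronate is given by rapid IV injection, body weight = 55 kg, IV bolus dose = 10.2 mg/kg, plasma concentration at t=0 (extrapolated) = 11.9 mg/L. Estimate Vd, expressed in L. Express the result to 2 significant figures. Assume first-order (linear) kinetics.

47 L

Dose = 10.2 × 55 = 561.0 mg
Vd = Dose / C₀ = 561.0 / 11.9 = 47.14 L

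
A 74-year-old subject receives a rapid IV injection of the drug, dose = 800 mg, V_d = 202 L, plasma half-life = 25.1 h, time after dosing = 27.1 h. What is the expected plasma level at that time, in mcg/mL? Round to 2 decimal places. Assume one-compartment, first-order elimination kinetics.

1.87 mcg/mL

C₀ = Dose / Vd = 800.0 / 202 = 3.960 mg/L
k = ln2 / t½ = 0.693147 / 25.1 = 0.02762 h⁻¹
C = C₀ · e^(−k·t) = 3.960 × e^(−0.02762 × 27.1)
  = 3.960 × 0.4731 = 1.873 mg/L
(1.873 mg/L = 1.873 mcg/mL)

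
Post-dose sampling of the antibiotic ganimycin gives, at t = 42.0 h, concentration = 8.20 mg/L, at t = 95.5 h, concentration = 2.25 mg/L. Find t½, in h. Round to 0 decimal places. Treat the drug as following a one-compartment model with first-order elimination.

k = ln(C₁/C₂) / (t₂ − t₁) = ln(8.20/2.25) / (95.5 − 42.0)
  = 1.293 / 53.50 = 0.02417 h⁻¹
t½ = ln2 / k = 0.693147 / 0.02417 = 28.68 h

29 h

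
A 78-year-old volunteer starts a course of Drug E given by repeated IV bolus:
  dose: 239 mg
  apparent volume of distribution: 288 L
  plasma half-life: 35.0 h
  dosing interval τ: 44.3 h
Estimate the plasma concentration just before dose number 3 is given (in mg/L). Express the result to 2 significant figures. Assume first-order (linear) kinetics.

C₀ per dose = Dose / Vd = 239 / 288 = 0.8299 mg/L
k = ln2 / t½ = 0.693147 / 35.0 = 0.01980 h⁻¹
Fraction remaining after one interval: r = e^(−kτ) = e^(−0.01980 × 44.3) = 0.4160
Before dose 3, 2 doses have been given (aged 1τ, 2τ).
C_trough = C₀ × (r + r²) = 0.8299 × (0.4160 + 0.1731) = 0.4889 mg/L

0.49 mg/L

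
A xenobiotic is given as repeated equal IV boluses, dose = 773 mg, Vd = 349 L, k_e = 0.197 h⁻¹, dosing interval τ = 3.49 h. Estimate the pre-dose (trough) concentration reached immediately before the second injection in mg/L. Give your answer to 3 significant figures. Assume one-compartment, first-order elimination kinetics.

1.11 mg/L

C₀ per dose = Dose / Vd = 773 / 349 = 2.215 mg/L
Fraction remaining after one interval: r = e^(−kτ) = e^(−0.1970 × 3.49) = 0.5028
Before dose 2, 1 dose has been given (aged 1τ).
C_trough = C₀ × r = 2.215 × 0.5028 = 1.114 mg/L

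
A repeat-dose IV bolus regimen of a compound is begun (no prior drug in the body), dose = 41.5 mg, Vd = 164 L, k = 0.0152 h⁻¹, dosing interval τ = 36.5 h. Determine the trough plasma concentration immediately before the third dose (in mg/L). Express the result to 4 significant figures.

0.2287 mg/L

C₀ per dose = Dose / Vd = 41.5 / 164 = 0.2530 mg/L
Fraction remaining after one interval: r = e^(−kτ) = e^(−0.01520 × 36.5) = 0.5742
Before dose 3, 2 doses have been given (aged 1τ, 2τ).
C_trough = C₀ × (r + r²) = 0.2530 × (0.5742 + 0.3297) = 0.2287 mg/L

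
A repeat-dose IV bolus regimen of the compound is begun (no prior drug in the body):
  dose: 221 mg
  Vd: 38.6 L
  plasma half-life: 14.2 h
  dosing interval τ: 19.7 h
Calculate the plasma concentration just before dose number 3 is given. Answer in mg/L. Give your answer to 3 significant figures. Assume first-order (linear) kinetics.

C₀ per dose = Dose / Vd = 221 / 38.6 = 5.725 mg/L
k = ln2 / t½ = 0.693147 / 14.2 = 0.04881 h⁻¹
Fraction remaining after one interval: r = e^(−kτ) = e^(−0.04881 × 19.7) = 0.3823
Before dose 3, 2 doses have been given (aged 1τ, 2τ).
C_trough = C₀ × (r + r²) = 5.725 × (0.3823 + 0.1462) = 3.026 mg/L

3.03 mg/L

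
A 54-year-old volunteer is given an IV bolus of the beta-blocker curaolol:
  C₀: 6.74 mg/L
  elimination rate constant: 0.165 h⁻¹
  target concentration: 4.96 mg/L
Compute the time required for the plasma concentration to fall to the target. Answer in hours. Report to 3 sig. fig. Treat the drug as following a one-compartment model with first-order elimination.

t = ln(C₀ / C) / k = ln(6.740 / 4.96) / 0.1650
  = ln(1.359) / 0.1650 = 0.3067 / 0.1650 = 1.859 h

1.86 h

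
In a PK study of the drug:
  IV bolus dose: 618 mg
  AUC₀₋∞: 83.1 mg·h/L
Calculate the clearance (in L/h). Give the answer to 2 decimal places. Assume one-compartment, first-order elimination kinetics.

CL = Dose / AUC = 618 / 83.1 = 7.437 L/h

7.44 L/h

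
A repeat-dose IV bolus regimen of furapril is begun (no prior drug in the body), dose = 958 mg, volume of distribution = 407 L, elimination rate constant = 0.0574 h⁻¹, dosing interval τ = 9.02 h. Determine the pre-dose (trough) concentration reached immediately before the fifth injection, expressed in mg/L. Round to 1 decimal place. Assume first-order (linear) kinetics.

3.0 mg/L

C₀ per dose = Dose / Vd = 958 / 407 = 2.354 mg/L
Fraction remaining after one interval: r = e^(−kτ) = e^(−0.05740 × 9.02) = 0.5959
Before dose 5, 4 doses have been given (aged 1τ, 2τ, 3τ, 4τ).
C_trough = C₀ × (r + r² + … + r^4) = C₀ × r(1−r^4)/(1−r)
        = 2.354 × 0.5959 × (1 − 0.1261) / (1 − 0.5959) = 3.034 mg/L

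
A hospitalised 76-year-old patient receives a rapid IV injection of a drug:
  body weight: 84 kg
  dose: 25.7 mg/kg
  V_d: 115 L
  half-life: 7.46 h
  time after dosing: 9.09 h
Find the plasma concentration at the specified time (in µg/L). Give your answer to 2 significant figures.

8100 µg/L

Total dose = 25.7 × 84 = 2159 mg
C₀ = Dose / Vd = 2159 / 115 = 18.77 mg/L
k = ln2 / t½ = 0.693147 / 7.46 = 0.09292 h⁻¹
C = C₀ · e^(−k·t) = 18.77 × e^(−0.09292 × 9.09)
  = 18.77 × 0.4297 = 8.065 mg/L
Convert: 8.065 mg/L × 1000 = 8065 µg/L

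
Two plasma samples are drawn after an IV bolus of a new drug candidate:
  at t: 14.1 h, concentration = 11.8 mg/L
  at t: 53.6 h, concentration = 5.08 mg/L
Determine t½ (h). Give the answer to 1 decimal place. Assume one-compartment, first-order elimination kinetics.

k = ln(C₁/C₂) / (t₂ − t₁) = ln(11.8/5.08) / (53.6 − 14.1)
  = 0.8428 / 39.50 = 0.02134 h⁻¹
t½ = ln2 / k = 0.693147 / 0.02134 = 32.48 h

32.5 h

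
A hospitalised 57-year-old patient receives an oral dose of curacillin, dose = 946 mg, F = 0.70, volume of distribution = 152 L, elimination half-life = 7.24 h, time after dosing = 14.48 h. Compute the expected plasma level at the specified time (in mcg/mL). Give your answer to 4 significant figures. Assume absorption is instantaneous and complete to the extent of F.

1.089 mcg/mL

Amount reaching circulation = F × Dose = 0.70 × 946.0 = 662.2 mg
C₀ = F·Dose / Vd = 662.2 / 152 = 4.357 mg/L
k = ln2 / t½ = 0.693147 / 7.24 = 0.09574 h⁻¹
t / t½ = 14.48 / 7.24 = 2 half-lives
C = C₀ × (1/2)^2 = 4.357 × 0.2500 = 1.089 mg/L
(1.089 mg/L = 1.089 mcg/mL)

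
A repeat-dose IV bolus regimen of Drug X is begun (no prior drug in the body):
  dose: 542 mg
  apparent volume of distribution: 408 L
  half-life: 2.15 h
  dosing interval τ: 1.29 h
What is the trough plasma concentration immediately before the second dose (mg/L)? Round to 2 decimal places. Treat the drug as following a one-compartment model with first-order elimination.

C₀ per dose = Dose / Vd = 542 / 408 = 1.328 mg/L
k = ln2 / t½ = 0.693147 / 2.15 = 0.3224 h⁻¹
Fraction remaining after one interval: r = e^(−kτ) = e^(−0.3224 × 1.29) = 0.6597
Before dose 2, 1 dose has been given (aged 1τ).
C_trough = C₀ × r = 1.328 × 0.6597 = 0.8761 mg/L

0.88 mg/L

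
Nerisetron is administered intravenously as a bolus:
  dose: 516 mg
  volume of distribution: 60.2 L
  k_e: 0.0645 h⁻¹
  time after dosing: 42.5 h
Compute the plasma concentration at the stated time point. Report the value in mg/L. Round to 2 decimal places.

C₀ = Dose / Vd = 516.0 / 60.2 = 8.571 mg/L
C = C₀ · e^(−k·t) = 8.571 × e^(−0.06450 × 42.5)
  = 8.571 × 0.06449 = 0.5527 mg/L

0.55 mg/L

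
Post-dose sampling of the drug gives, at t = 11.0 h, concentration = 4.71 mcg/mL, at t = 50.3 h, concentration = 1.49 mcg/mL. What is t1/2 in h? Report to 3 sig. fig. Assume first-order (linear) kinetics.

23.7 h

k = ln(C₁/C₂) / (t₂ − t₁) = ln(4.71/1.49) / (50.3 − 11.0)
  = 1.151 / 39.30 = 0.02929 h⁻¹
t½ = ln2 / k = 0.693147 / 0.02929 = 23.66 h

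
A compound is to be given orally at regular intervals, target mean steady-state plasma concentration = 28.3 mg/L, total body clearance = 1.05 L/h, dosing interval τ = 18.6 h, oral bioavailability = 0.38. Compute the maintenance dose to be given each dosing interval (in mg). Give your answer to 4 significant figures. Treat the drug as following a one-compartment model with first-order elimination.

At steady state, F × (Dose/τ) = Css × CL.
Dose = Css × CL × τ / F = 28.3 × 1.050 × 18.6 / 0.38 = 1454 mg

1454 mg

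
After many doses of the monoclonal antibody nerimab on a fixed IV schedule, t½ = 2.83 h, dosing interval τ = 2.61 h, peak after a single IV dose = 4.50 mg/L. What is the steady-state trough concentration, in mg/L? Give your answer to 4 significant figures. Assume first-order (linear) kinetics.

k = ln2 / t½ = 0.693147 / 2.83 = 0.2449 h⁻¹
e^(−kτ) = e^(−0.2449 × 2.61) = 0.5277
Accumulation ratio R = 1 / (1 − e^(−kτ)) = 1 / (1 − 0.5277) = 2.117
Steady-state trough = C₀ × R × e^(−kτ) = 4.50 × 2.117 × 0.5277 = 5.027 mg/L

5.027 mg/L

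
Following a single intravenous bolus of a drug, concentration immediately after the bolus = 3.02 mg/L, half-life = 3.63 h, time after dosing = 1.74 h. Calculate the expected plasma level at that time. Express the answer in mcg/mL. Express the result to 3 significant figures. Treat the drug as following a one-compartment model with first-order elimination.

2.17 mcg/mL

k = ln2 / t½ = 0.693147 / 3.63 = 0.1909 h⁻¹
C = C₀ · e^(−k·t) = 3.020 × e^(−0.1909 × 1.74)
  = 3.020 × 0.7174 = 2.167 mg/L
(2.167 mg/L = 2.167 mcg/mL)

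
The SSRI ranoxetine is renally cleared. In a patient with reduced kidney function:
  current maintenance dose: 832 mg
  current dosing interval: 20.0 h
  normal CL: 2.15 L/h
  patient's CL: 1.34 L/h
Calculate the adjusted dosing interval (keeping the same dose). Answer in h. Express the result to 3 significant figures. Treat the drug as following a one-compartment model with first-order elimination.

32.1 h

To keep the same average steady-state level, dosing rate must scale with clearance.
CL ratio = 1.34 / 2.15 = 0.6233
New interval (same dose) = 20.0 / 0.6233 = 32.09 h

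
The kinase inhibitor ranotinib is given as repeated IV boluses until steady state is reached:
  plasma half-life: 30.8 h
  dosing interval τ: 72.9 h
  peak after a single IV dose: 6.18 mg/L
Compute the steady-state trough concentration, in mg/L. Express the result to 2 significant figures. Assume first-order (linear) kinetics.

1.5 mg/L

k = ln2 / t½ = 0.693147 / 30.8 = 0.02250 h⁻¹
e^(−kτ) = e^(−0.02250 × 72.9) = 0.1939
Accumulation ratio R = 1 / (1 − e^(−kτ)) = 1 / (1 − 0.1939) = 1.241
Steady-state trough = C₀ × R × e^(−kτ) = 6.18 × 1.241 × 0.1939 = 1.487 mg/L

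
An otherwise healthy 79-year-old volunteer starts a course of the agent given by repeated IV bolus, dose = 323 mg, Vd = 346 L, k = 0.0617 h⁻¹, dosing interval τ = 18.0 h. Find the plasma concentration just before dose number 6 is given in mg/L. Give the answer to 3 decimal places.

C₀ per dose = Dose / Vd = 323 / 346 = 0.9335 mg/L
Fraction remaining after one interval: r = e^(−kτ) = e^(−0.06170 × 18.0) = 0.3294
Before dose 6, 5 doses have been given (aged 1τ, 2τ, 3τ, 4τ, 5τ).
C_trough = C₀ × (r + r² + … + r^5) = C₀ × r(1−r^5)/(1−r)
        = 0.9335 × 0.3294 × (1 − 0.003878) / (1 − 0.3294) = 0.4568 mg/L

0.457 mg/L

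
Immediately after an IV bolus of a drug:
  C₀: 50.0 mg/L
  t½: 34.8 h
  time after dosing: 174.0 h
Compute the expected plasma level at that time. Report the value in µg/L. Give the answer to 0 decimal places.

1563 µg/L

k = ln2 / t½ = 0.693147 / 34.8 = 0.01992 h⁻¹
t / t½ = 174.0 / 34.8 = 5 half-lives
C = C₀ × (1/2)^5 = 50.00 × 0.03125 = 1.563 mg/L
Convert: 1.563 mg/L × 1000 = 1563 µg/L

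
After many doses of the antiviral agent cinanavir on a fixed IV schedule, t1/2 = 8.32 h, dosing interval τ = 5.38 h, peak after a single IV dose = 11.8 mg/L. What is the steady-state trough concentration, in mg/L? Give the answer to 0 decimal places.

21 mg/L

k = ln2 / t½ = 0.693147 / 8.32 = 0.08331 h⁻¹
e^(−kτ) = e^(−0.08331 × 5.38) = 0.6388
Accumulation ratio R = 1 / (1 − e^(−kτ)) = 1 / (1 − 0.6388) = 2.769
Steady-state trough = C₀ × R × e^(−kτ) = 11.8 × 2.769 × 0.6388 = 20.87 mg/L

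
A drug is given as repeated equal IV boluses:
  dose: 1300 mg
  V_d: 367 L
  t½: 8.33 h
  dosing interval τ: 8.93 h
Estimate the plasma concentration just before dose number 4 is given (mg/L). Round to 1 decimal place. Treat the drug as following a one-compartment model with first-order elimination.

2.9 mg/L

C₀ per dose = Dose / Vd = 1300 / 367 = 3.542 mg/L
k = ln2 / t½ = 0.693147 / 8.33 = 0.08321 h⁻¹
Fraction remaining after one interval: r = e^(−kτ) = e^(−0.08321 × 8.93) = 0.4757
Before dose 4, 3 doses have been given (aged 1τ, 2τ, 3τ).
C_trough = C₀ × (r + r² + … + r^3) = C₀ × r(1−r^3)/(1−r)
        = 3.542 × 0.4757 × (1 − 0.1076) / (1 − 0.4757) = 2.868 mg/L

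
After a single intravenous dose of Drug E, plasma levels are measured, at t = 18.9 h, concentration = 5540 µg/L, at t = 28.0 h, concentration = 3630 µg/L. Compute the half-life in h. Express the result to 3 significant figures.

k = ln(C₁/C₂) / (t₂ − t₁) = ln(5540/3630) / (28.0 − 18.9)
  = 0.4228 / 9.100 = 0.04646 h⁻¹
t½ = ln2 / k = 0.693147 / 0.04646 = 14.92 h

14.9 h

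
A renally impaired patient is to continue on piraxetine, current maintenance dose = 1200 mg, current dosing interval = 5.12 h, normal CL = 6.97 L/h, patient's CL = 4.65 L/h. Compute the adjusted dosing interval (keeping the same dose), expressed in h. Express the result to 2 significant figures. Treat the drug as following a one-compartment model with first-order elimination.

To keep the same average steady-state level, dosing rate must scale with clearance.
CL ratio = 4.65 / 6.97 = 0.6671
New interval (same dose) = 5.12 / 0.6671 = 7.675 h

7.7 h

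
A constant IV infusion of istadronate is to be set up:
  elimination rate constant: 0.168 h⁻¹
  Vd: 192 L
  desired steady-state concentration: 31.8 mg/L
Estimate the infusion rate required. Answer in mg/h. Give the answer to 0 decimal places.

1026 mg/h

CL = k × Vd = 0.1680 × 192 = 32.26 L/h
At steady state, infusion rate R₀ = Css × CL = 31.8 × 32.26 = 1026 mg/h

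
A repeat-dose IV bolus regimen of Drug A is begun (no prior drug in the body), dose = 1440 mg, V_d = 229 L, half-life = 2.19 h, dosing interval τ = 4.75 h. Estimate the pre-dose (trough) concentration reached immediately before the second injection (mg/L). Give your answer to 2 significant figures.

C₀ per dose = Dose / Vd = 1440 / 229 = 6.288 mg/L
k = ln2 / t½ = 0.693147 / 2.19 = 0.3165 h⁻¹
Fraction remaining after one interval: r = e^(−kτ) = e^(−0.3165 × 4.75) = 0.2224
Before dose 2, 1 dose has been given (aged 1τ).
C_trough = C₀ × r = 6.288 × 0.2224 = 1.398 mg/L

1.4 mg/L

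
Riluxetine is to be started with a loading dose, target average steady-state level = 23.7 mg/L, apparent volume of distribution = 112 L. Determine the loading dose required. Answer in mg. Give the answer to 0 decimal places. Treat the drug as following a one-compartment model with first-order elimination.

LD = Css × Vd = 23.7 × 112 = 2654 mg

2654 mg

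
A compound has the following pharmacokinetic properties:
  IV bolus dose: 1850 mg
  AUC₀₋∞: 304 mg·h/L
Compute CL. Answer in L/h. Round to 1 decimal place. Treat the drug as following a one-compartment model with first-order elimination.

CL = Dose / AUC = 1850 / 304 = 6.086 L/h

6.1 L/h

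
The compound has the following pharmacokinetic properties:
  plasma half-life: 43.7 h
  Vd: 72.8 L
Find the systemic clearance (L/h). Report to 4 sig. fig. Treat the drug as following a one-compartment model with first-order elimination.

1.155 L/h

k = ln2 / t½ = 0.693147 / 43.7 = 0.01586 h⁻¹
CL = k × Vd = 0.01586 × 72.8 = 1.155 L/h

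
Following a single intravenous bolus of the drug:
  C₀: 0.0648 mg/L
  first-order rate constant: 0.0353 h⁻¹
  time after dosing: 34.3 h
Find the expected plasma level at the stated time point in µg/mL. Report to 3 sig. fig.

0.0193 µg/mL

C = C₀ · e^(−k·t) = 0.06480 × e^(−0.03530 × 34.3)
  = 0.06480 × 0.2980 = 0.01931 mg/L
(0.01931 mg/L = 0.01931 µg/mL)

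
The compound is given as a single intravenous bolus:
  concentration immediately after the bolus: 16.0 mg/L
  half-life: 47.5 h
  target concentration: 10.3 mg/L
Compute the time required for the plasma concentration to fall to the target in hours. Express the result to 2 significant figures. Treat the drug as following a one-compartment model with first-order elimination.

30 h

k = ln2 / t½ = 0.693147 / 47.5 = 0.01459 h⁻¹
t = ln(C₀ / C) / k = ln(16.00 / 10.3) / 0.01459
  = ln(1.553) / 0.01459 = 0.4402 / 0.01459 = 30.17 h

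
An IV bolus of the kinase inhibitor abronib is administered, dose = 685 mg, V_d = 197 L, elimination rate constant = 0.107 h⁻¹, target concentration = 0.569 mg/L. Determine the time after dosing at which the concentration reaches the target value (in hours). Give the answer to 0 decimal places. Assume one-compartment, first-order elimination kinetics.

17 h

C₀ = Dose / Vd = 685.0 / 197 = 3.477 mg/L
t = ln(C₀ / C) / k = ln(3.477 / 0.569) / 0.1070
  = ln(6.111) / 0.1070 = 1.810 / 0.1070 = 16.92 h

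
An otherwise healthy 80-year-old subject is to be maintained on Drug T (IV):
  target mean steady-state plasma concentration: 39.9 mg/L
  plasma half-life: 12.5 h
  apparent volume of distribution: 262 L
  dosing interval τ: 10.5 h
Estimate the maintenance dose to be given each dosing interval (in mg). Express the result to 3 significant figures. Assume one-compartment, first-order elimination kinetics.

k = ln2 / t½ = 0.693147 / 12.5 = 0.05545 h⁻¹
CL = k × Vd = 0.05545 × 262 = 14.53 L/h
At steady state, Dose/τ = Css × CL.
Dose = Css × CL × τ = 39.9 × 14.53 × 10.5 = 6087 mg

6090 mg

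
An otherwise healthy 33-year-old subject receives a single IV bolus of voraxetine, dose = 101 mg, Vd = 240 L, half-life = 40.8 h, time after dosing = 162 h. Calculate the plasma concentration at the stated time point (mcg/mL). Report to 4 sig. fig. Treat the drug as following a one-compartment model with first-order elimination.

C₀ = Dose / Vd = 101.0 / 240 = 0.4208 mg/L
k = ln2 / t½ = 0.693147 / 40.8 = 0.01699 h⁻¹
C = C₀ · e^(−k·t) = 0.4208 × e^(−0.01699 × 162)
  = 0.4208 × 0.06378 = 0.02684 mg/L
(0.02684 mg/L = 0.02684 mcg/mL)

0.02684 mcg/mL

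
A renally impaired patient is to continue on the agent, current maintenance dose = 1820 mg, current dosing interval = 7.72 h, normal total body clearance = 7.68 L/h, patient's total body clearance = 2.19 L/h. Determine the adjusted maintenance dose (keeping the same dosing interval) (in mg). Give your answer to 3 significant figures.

519 mg

To keep the same average steady-state level, dosing rate must scale with clearance.
CL ratio = 2.19 / 7.68 = 0.2852
New dose (same interval) = 1820 × 0.2852 = 519.1 mg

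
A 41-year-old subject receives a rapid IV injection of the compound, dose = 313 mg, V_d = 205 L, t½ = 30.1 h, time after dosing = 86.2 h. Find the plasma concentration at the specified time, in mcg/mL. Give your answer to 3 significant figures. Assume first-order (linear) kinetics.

0.210 mcg/mL

C₀ = Dose / Vd = 313.0 / 205 = 1.527 mg/L
k = ln2 / t½ = 0.693147 / 30.1 = 0.02303 h⁻¹
C = C₀ · e^(−k·t) = 1.527 × e^(−0.02303 × 86.2)
  = 1.527 × 0.1374 = 0.2098 mg/L
(0.2098 mg/L = 0.2098 mcg/mL)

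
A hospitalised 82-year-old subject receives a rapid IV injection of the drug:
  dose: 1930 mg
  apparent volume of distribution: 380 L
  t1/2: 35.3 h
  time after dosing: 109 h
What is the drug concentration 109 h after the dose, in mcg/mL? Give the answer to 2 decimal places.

C₀ = Dose / Vd = 1930 / 380 = 5.079 mg/L
k = ln2 / t½ = 0.693147 / 35.3 = 0.01964 h⁻¹
C = C₀ · e^(−k·t) = 5.079 × e^(−0.01964 × 109)
  = 5.079 × 0.1176 = 0.5973 mg/L
(0.5973 mg/L = 0.5973 mcg/mL)

0.60 mcg/mL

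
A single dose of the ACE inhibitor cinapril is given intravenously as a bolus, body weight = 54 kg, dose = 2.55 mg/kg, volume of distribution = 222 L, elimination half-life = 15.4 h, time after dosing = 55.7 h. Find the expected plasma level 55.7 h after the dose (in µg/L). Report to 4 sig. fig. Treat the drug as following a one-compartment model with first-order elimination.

Total dose = 2.55 × 54 = 137.7 mg
C₀ = Dose / Vd = 137.7 / 222 = 0.6203 mg/L
k = ln2 / t½ = 0.693147 / 15.4 = 0.04501 h⁻¹
C = C₀ · e^(−k·t) = 0.6203 × e^(−0.04501 × 55.7)
  = 0.6203 × 0.08151 = 0.05056 mg/L
Convert: 0.05056 mg/L × 1000 = 50.56 µg/L

50.56 µg/L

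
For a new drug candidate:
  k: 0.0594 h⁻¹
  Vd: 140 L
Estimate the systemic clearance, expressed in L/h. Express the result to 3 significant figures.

8.32 L/h

CL = k × Vd = 0.0594 × 140 = 8.316 L/h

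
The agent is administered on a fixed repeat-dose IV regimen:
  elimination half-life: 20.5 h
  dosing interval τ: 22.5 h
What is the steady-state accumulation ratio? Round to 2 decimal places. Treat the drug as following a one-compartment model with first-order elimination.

1.88

k = ln2 / t½ = 0.693147 / 20.5 = 0.03381 h⁻¹
e^(−kτ) = e^(−0.03381 × 22.5) = 0.4673
Accumulation ratio R = 1 / (1 − e^(−kτ)) = 1 / (1 − 0.4673) = 1.877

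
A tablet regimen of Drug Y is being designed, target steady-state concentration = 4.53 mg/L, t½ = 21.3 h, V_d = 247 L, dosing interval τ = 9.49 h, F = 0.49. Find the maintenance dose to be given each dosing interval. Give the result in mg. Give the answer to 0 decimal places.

k = ln2 / t½ = 0.693147 / 21.3 = 0.03254 h⁻¹
CL = k × Vd = 0.03254 × 247 = 8.037 L/h
At steady state, F × (Dose/τ) = Css × CL.
Dose = Css × CL × τ / F = 4.53 × 8.037 × 9.49 / 0.49 = 705.1 mg

705 mg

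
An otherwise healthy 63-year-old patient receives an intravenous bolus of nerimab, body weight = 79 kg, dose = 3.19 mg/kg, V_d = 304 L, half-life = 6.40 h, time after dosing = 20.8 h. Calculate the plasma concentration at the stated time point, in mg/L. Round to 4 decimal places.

Total dose = 3.19 × 79 = 252.0 mg
C₀ = Dose / Vd = 252.0 / 304 = 0.8289 mg/L
k = ln2 / t½ = 0.693147 / 6.40 = 0.1083 h⁻¹
C = C₀ · e^(−k·t) = 0.8289 × e^(−0.1083 × 20.8)
  = 0.8289 × 0.1051 = 0.08712 mg/L

0.0871 mg/L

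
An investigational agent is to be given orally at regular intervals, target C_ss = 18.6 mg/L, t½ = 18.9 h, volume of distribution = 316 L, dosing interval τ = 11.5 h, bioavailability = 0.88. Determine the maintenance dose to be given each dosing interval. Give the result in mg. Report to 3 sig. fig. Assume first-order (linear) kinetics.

2820 mg

k = ln2 / t½ = 0.693147 / 18.9 = 0.03667 h⁻¹
CL = k × Vd = 0.03667 × 316 = 11.59 L/h
At steady state, F × (Dose/τ) = Css × CL.
Dose = Css × CL × τ / F = 18.6 × 11.59 × 11.5 / 0.88 = 2817 mg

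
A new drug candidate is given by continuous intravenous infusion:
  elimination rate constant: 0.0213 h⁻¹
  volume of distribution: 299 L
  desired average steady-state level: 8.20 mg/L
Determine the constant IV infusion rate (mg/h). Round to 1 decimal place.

CL = k × Vd = 0.02130 × 299 = 6.369 L/h
At steady state, infusion rate R₀ = Css × CL = 8.20 × 6.369 = 52.23 mg/h

52.2 mg/h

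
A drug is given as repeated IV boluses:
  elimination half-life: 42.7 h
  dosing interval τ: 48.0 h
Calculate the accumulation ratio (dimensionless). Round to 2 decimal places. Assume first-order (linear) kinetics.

k = ln2 / t½ = 0.693147 / 42.7 = 0.01623 h⁻¹
e^(−kτ) = e^(−0.01623 × 48.0) = 0.4588
Accumulation ratio R = 1 / (1 − e^(−kτ)) = 1 / (1 − 0.4588) = 1.848

1.85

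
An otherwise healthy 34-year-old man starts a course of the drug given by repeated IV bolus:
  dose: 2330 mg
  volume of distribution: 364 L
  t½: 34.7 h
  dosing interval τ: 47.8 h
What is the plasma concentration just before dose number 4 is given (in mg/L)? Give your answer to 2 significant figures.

3.8 mg/L

C₀ per dose = Dose / Vd = 2330 / 364 = 6.401 mg/L
k = ln2 / t½ = 0.693147 / 34.7 = 0.01998 h⁻¹
Fraction remaining after one interval: r = e^(−kτ) = e^(−0.01998 × 47.8) = 0.3848
Before dose 4, 3 doses have been given (aged 1τ, 2τ, 3τ).
C_trough = C₀ × (r + r² + … + r^3) = C₀ × r(1−r^3)/(1−r)
        = 6.401 × 0.3848 × (1 − 0.05698) / (1 − 0.3848) = 3.776 mg/L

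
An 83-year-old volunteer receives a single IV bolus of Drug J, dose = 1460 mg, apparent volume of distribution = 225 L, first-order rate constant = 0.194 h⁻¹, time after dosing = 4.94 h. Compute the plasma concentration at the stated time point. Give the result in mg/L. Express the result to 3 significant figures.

C₀ = Dose / Vd = 1460 / 225 = 6.489 mg/L
C = C₀ · e^(−k·t) = 6.489 × e^(−0.1940 × 4.94)
  = 6.489 × 0.3835 = 2.489 mg/L

2.49 mg/L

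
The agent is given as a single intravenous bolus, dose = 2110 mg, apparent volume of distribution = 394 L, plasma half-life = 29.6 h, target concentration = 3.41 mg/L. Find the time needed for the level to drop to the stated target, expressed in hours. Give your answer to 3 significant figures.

19.3 h

C₀ = Dose / Vd = 2110 / 394 = 5.355 mg/L
k = ln2 / t½ = 0.693147 / 29.6 = 0.02342 h⁻¹
t = ln(C₀ / C) / k = ln(5.355 / 3.41) / 0.02342
  = ln(1.570) / 0.02342 = 0.4511 / 0.02342 = 19.26 h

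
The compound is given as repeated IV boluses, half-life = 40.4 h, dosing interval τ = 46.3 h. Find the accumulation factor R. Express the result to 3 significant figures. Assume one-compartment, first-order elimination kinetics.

k = ln2 / t½ = 0.693147 / 40.4 = 0.01716 h⁻¹
e^(−kτ) = e^(−0.01716 × 46.3) = 0.4518
Accumulation ratio R = 1 / (1 − e^(−kτ)) = 1 / (1 − 0.4518) = 1.824

1.82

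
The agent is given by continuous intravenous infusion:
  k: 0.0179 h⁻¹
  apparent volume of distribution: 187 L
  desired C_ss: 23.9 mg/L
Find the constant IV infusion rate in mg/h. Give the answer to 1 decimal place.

80.0 mg/h

CL = k × Vd = 0.01790 × 187 = 3.347 L/h
At steady state, infusion rate R₀ = Css × CL = 23.9 × 3.347 = 79.99 mg/h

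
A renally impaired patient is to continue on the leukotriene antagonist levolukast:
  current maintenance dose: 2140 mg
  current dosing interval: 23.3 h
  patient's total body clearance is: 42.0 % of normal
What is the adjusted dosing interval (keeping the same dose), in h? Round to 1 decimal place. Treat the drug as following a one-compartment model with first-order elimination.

55.5 h

To keep the same average steady-state level, dosing rate must scale with clearance.
CL ratio = 42.0 / 100 = 0.4200
New interval (same dose) = 23.3 / 0.4200 = 55.48 h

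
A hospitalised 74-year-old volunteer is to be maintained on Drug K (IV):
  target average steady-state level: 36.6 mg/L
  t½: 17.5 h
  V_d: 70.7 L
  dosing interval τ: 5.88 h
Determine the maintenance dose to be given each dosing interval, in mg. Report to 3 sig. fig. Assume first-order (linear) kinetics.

k = ln2 / t½ = 0.693147 / 17.5 = 0.03961 h⁻¹
CL = k × Vd = 0.03961 × 70.7 = 2.800 L/h
At steady state, Dose/τ = Css × CL.
Dose = Css × CL × τ = 36.6 × 2.800 × 5.88 = 602.6 mg

603 mg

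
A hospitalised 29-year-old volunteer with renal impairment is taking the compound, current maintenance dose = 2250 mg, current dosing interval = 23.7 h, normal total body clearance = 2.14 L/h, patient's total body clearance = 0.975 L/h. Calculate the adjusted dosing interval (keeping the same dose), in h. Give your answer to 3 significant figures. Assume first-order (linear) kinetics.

52.0 h

To keep the same average steady-state level, dosing rate must scale with clearance.
CL ratio = 0.975 / 2.14 = 0.4556
New interval (same dose) = 23.7 / 0.4556 = 52.02 h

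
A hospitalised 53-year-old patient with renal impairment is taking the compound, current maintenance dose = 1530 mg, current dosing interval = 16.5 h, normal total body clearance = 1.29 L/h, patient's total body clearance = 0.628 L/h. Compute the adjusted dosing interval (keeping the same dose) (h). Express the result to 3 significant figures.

33.9 h

To keep the same average steady-state level, dosing rate must scale with clearance.
CL ratio = 0.628 / 1.29 = 0.4868
New interval (same dose) = 16.5 / 0.4868 = 33.89 h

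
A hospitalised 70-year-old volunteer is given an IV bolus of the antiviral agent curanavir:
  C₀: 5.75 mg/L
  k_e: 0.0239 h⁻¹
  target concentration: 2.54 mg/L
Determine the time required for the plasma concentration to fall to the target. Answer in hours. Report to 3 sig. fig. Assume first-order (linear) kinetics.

t = ln(C₀ / C) / k = ln(5.750 / 2.54) / 0.02390
  = ln(2.264) / 0.02390 = 0.8171 / 0.02390 = 34.19 h

34.2 h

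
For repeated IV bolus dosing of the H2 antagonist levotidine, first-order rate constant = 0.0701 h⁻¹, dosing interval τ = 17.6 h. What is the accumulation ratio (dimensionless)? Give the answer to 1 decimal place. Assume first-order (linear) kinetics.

1.4

e^(−kτ) = e^(−0.07010 × 17.6) = 0.2912
Accumulation ratio R = 1 / (1 − e^(−kτ)) = 1 / (1 − 0.2912) = 1.411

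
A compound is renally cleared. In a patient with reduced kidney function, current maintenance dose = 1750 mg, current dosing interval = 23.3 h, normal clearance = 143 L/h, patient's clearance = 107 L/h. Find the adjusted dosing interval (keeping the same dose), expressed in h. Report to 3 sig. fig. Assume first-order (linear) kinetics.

31.1 h

To keep the same average steady-state level, dosing rate must scale with clearance.
CL ratio = 107 / 143 = 0.7483
New interval (same dose) = 23.3 / 0.7483 = 31.14 h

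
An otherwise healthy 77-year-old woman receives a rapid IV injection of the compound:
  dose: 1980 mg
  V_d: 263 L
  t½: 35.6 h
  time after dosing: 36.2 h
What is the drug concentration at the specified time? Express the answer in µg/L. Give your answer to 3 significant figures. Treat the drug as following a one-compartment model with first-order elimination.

3720 µg/L

C₀ = Dose / Vd = 1980 / 263 = 7.529 mg/L
k = ln2 / t½ = 0.693147 / 35.6 = 0.01947 h⁻¹
C = C₀ · e^(−k·t) = 7.529 × e^(−0.01947 × 36.2)
  = 7.529 × 0.4942 = 3.721 mg/L
Convert: 3.721 mg/L × 1000 = 3721 µg/L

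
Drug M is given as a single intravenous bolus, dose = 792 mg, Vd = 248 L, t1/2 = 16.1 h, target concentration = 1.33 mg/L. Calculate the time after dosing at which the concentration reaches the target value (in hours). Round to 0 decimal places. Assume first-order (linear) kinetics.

C₀ = Dose / Vd = 792.0 / 248 = 3.194 mg/L
k = ln2 / t½ = 0.693147 / 16.1 = 0.04305 h⁻¹
t = ln(C₀ / C) / k = ln(3.194 / 1.33) / 0.04305
  = ln(2.402) / 0.04305 = 0.8763 / 0.04305 = 20.36 h

20 h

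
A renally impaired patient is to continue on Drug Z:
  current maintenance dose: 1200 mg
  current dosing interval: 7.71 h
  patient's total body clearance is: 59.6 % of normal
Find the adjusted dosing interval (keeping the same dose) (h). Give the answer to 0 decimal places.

13 h

To keep the same average steady-state level, dosing rate must scale with clearance.
CL ratio = 59.6 / 100 = 0.5960
New interval (same dose) = 7.71 / 0.5960 = 12.94 h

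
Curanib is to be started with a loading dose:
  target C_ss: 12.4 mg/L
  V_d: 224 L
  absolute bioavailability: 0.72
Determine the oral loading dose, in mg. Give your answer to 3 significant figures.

LD = Css × Vd / F = 12.4 × 224 / 0.72 = 3858 mg

3860 mg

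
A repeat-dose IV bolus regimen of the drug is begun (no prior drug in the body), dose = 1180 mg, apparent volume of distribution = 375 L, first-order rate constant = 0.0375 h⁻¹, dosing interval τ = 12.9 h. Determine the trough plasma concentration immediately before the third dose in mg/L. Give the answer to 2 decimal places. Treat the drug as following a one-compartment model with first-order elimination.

3.14 mg/L

C₀ per dose = Dose / Vd = 1180 / 375 = 3.147 mg/L
Fraction remaining after one interval: r = e^(−kτ) = e^(−0.03750 × 12.9) = 0.6165
Before dose 3, 2 doses have been given (aged 1τ, 2τ).
C_trough = C₀ × (r + r²) = 3.147 × (0.6165 + 0.3801) = 3.136 mg/L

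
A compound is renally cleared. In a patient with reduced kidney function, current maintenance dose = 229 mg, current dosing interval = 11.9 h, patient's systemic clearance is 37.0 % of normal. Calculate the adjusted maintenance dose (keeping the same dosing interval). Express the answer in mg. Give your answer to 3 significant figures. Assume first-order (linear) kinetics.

To keep the same average steady-state level, dosing rate must scale with clearance.
CL ratio = 37.0 / 100 = 0.3700
New dose (same interval) = 229 × 0.3700 = 84.73 mg

84.7 mg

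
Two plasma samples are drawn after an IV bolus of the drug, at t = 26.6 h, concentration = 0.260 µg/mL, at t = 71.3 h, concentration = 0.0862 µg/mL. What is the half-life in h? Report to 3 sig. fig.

k = ln(C₁/C₂) / (t₂ − t₁) = ln(0.260/0.0862) / (71.3 − 26.6)
  = 1.104 / 44.70 = 0.02470 h⁻¹
t½ = ln2 / k = 0.693147 / 0.02470 = 28.06 h

28.1 h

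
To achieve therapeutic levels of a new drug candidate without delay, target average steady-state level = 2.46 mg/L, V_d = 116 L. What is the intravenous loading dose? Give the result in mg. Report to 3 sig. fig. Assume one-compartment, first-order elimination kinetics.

285 mg

LD = Css × Vd = 2.46 × 116 = 285.4 mg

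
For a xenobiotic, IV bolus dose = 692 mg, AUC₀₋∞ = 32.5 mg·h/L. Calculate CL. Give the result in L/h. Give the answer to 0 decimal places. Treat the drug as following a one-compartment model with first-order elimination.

21 L/h

CL = Dose / AUC = 692 / 32.5 = 21.29 L/h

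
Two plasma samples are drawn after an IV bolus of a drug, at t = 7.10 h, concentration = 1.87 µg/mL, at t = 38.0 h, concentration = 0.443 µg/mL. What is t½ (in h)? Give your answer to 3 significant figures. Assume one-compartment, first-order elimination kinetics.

14.9 h

k = ln(C₁/C₂) / (t₂ − t₁) = ln(1.87/0.443) / (38.0 − 7.10)
  = 1.440 / 30.90 = 0.04660 h⁻¹
t½ = ln2 / k = 0.693147 / 0.04660 = 14.87 h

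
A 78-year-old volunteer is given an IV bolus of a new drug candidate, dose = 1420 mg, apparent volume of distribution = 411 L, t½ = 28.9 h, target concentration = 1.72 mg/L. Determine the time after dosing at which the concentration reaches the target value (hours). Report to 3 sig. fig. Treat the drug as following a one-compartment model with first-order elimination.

C₀ = Dose / Vd = 1420 / 411 = 3.455 mg/L
k = ln2 / t½ = 0.693147 / 28.9 = 0.02398 h⁻¹
t = ln(C₀ / C) / k = ln(3.455 / 1.72) / 0.02398
  = ln(2.009) / 0.02398 = 0.6976 / 0.02398 = 29.09 h

29.1 h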